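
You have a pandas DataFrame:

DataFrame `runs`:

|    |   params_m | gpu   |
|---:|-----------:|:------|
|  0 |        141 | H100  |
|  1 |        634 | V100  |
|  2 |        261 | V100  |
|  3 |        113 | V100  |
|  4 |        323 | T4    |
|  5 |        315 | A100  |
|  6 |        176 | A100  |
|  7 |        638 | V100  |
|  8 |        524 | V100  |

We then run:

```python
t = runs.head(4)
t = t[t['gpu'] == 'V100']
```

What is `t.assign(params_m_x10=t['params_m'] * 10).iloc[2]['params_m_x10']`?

take first 4 rows:
   params_m   gpu
0       141  H100
1       634  V100
2       261  V100
3       113  V100
filter rows where gpu == 'V100':
   params_m   gpu
1       634  V100
2       261  V100
3       113  V100
add column params_m_x10 = t['params_m'] * 10:
   params_m   gpu  params_m_x10
1       634  V100          6340
2       261  V100          2610
3       113  V100          1130
Reading off the value at position 2, column 'params_m_x10', we get 1130.

1130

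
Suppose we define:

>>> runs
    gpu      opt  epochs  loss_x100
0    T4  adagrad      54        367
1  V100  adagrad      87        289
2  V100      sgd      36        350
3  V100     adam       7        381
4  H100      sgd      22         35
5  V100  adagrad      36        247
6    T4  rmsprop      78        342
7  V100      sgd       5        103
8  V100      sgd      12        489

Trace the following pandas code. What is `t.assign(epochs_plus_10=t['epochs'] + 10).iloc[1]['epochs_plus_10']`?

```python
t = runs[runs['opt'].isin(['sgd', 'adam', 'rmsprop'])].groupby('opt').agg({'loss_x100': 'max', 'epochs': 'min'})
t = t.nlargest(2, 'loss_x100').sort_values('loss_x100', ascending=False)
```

filter rows where opt in ['sgd', 'adam', 'rmsprop']:
    gpu      opt  epochs  loss_x100
2  V100      sgd      36        350
3  V100     adam       7        381
4  H100      sgd      22         35
6    T4  rmsprop      78        342
7  V100      sgd       5        103
8  V100      sgd      12        489
group by opt: max(loss_x100), min(epochs):
         loss_x100  epochs
opt                       
adam           381       7
rmsprop        342      78
sgd            489       5
take 2 rows with largest loss_x100:
      loss_x100  epochs
opt                    
sgd         489       5
adam        381       7
sort by loss_x100 descending:
      loss_x100  epochs
opt                    
sgd         489       5
adam        381       7
add column epochs_plus_10 = t['epochs'] + 10:
      loss_x100  epochs  epochs_plus_10
opt                                    
sgd         489       5              15
adam        381       7              17

17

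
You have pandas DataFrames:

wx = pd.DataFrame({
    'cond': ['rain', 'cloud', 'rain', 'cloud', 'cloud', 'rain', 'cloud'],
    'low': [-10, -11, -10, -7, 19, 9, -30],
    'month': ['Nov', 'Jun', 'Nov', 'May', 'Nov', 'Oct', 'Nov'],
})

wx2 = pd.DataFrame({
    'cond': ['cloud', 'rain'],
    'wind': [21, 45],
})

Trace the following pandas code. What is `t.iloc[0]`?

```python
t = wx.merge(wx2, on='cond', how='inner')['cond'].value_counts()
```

merge on 'cond' (how='inner') → 7 rows:
    cond  low month  wind
0   rain  -10   Nov    45
1  cloud  -11   Jun    21
2   rain  -10   Nov    45
3  cloud   -7   May    21
4  cloud   19   Nov    21
5   rain    9   Oct    45
6  cloud  -30   Nov    21
value_counts of cond:
cond
cloud    4
rain     3
Name: count, dtype: int64
Taking the value at position 0 gives 4.

4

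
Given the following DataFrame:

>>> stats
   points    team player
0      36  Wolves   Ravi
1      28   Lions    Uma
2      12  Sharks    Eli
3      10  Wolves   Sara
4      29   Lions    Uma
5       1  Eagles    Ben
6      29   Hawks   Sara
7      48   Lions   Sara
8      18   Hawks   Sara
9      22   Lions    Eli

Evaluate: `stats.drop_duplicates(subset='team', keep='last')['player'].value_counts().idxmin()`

Ben

drop duplicate team (keep=last):
   points    team player
2      12  Sharks    Eli
3      10  Wolves   Sara
5       1  Eagles    Ben
8      18   Hawks   Sara
9      22   Lions    Eli
value_counts of player:
player
Eli     2
Sara    2
Ben     1
Name: count, dtype: int64
label with the smallest value → Ben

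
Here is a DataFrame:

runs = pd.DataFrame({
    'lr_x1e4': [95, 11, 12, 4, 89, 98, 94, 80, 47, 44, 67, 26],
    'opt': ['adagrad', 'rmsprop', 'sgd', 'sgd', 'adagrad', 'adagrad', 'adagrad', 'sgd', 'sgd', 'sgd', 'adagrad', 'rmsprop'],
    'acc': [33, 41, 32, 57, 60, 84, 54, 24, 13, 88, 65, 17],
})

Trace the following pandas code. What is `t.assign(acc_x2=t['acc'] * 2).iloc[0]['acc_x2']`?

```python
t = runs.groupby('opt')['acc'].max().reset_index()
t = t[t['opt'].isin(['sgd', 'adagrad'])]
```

168

group by opt, max of acc:
opt
adagrad    84
rmsprop    41
sgd        88
Name: acc, dtype: int64
reset_index():
       opt  acc
0  adagrad   84
1  rmsprop   41
2      sgd   88
filter rows where opt in ['sgd', 'adagrad']:
       opt  acc
0  adagrad   84
2      sgd   88
add column acc_x2 = t['acc'] * 2:
       opt  acc  acc_x2
0  adagrad   84     168
2      sgd   88     176
Reading off the value at position 0, column 'acc_x2', we get 168.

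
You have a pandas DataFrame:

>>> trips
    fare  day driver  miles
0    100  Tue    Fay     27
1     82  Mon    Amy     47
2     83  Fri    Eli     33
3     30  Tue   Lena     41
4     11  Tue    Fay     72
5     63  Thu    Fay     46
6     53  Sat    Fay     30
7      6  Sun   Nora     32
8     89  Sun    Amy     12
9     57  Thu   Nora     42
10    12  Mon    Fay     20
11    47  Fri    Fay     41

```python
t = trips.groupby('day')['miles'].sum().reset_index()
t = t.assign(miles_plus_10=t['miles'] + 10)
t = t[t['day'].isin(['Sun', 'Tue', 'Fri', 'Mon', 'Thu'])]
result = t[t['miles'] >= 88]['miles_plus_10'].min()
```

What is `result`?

98

group by day, sum of miles:
day
Fri     74
Mon     67
Sat     30
Sun     44
Thu     88
Tue    140
Name: miles, dtype: int64
reset_index():
   day  miles
0  Fri     74
1  Mon     67
2  Sat     30
3  Sun     44
4  Thu     88
5  Tue    140
add column miles_plus_10 = t['miles'] + 10:
   day  miles  miles_plus_10
0  Fri     74             84
1  Mon     67             77
2  Sat     30             40
3  Sun     44             54
4  Thu     88             98
5  Tue    140            150
filter rows where day in ['Sun', 'Tue', 'Fri', 'Mon', 'Thu']:
   day  miles  miles_plus_10
0  Fri     74             84
1  Mon     67             77
3  Sun     44             54
4  Thu     88             98
5  Tue    140            150
filter rows where miles >= 88:
   day  miles  miles_plus_10
4  Thu     88             98
5  Tue    140            150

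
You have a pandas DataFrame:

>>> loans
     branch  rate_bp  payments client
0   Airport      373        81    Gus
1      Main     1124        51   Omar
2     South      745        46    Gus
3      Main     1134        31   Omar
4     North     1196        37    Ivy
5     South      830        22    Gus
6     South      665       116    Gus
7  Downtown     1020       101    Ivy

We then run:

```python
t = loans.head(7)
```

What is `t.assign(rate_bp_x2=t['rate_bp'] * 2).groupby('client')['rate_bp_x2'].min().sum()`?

take first 7 rows:
    branch  rate_bp  payments client
0  Airport      373        81    Gus
1     Main     1124        51   Omar
2    South      745        46    Gus
3     Main     1134        31   Omar
4    North     1196        37    Ivy
5    South      830        22    Gus
6    South      665       116    Gus
add column rate_bp_x2 = t['rate_bp'] * 2:
    branch  rate_bp  payments client  rate_bp_x2
0  Airport      373        81    Gus         746
1     Main     1124        51   Omar        2248
2    South      745        46    Gus        1490
3     Main     1134        31   Omar        2268
4    North     1196        37    Ivy        2392
5    South      830        22    Gus        1660
6    South      665       116    Gus        1330
group by client, min of rate_bp_x2:
client
Gus      746
Ivy     2392
Omar    2248
Name: rate_bp_x2, dtype: int64
So sum() = 5386.

5386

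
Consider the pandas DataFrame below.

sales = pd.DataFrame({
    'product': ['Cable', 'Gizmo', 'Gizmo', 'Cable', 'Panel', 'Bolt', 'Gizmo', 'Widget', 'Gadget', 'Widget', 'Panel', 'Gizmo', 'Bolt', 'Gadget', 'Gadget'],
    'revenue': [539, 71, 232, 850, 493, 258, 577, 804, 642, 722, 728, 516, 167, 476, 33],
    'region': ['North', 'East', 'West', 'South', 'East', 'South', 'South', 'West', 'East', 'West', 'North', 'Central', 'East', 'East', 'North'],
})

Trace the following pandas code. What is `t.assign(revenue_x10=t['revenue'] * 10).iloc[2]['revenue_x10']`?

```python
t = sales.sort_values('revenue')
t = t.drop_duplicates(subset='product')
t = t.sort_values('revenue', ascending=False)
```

4930

sort by revenue:
   product  revenue   region
14  Gadget       33    North
1    Gizmo       71     East
12    Bolt      167     East
2    Gizmo      232     West
5     Bolt      258    South
13  Gadget      476     East
4    Panel      493     East
11   Gizmo      516  Central
0    Cable      539    North
6    Gizmo      577    South
8   Gadget      642     East
9   Widget      722     West
10   Panel      728    North
7   Widget      804     West
3    Cable      850    South
drop duplicate product (keep=first):
   product  revenue region
14  Gadget       33  North
1    Gizmo       71   East
12    Bolt      167   East
4    Panel      493   East
0    Cable      539  North
9   Widget      722   West
sort by revenue descending:
   product  revenue region
9   Widget      722   West
0    Cable      539  North
4    Panel      493   East
12    Bolt      167   East
1    Gizmo       71   East
14  Gadget       33  North
add column revenue_x10 = t['revenue'] * 10:
   product  revenue region  revenue_x10
9   Widget      722   West         7220
0    Cable      539  North         5390
4    Panel      493   East         4930
12    Bolt      167   East         1670
1    Gizmo       71   East          710
14  Gadget       33  North          330
The value at position 2, column 'revenue_x10' is 4930.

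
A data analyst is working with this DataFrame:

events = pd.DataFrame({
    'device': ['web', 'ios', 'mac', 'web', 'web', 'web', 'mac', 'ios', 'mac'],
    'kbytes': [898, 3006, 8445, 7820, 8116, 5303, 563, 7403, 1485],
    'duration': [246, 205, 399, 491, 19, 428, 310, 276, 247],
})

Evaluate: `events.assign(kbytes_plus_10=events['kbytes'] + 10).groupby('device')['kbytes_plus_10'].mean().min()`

add column kbytes_plus_10 = events['kbytes'] + 10:
  device  kbytes  duration  kbytes_plus_10
0    web     898       246             908
1    ios    3006       205            3016
2    mac    8445       399            8455
3    web    7820       491            7830
4    web    8116        19            8126
5    web    5303       428            5313
6    mac     563       310             573
7    ios    7403       276            7413
8    mac    1485       247            1495
group by device, mean of kbytes_plus_10:
device
ios    5214.500000
mac    3507.666667
web    5544.250000
Name: kbytes_plus_10, dtype: float64
Taking the min of the resulting series gives 3507.66666667.

3507.66666667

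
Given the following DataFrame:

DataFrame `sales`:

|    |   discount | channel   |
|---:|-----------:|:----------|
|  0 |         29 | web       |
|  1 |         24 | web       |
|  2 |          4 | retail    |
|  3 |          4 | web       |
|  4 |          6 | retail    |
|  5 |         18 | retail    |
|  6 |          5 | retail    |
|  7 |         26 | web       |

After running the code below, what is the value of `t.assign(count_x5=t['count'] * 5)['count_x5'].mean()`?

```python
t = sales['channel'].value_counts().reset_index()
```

value_counts of channel:
channel
web       4
retail    4
Name: count, dtype: int64
reset_index():
  channel  count
0     web      4
1  retail      4
add column count_x5 = t['count'] * 5:
  channel  count  count_x5
0     web      4        20
1  retail      4        20

20.0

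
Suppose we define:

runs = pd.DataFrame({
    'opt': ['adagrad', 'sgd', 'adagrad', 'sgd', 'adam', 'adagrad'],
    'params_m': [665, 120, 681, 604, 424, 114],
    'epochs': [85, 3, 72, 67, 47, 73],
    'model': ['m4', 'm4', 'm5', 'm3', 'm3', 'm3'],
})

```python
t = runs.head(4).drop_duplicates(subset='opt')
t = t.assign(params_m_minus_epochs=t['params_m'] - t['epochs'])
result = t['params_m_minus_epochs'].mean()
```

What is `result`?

take first 4 rows:
       opt  params_m  epochs model
0  adagrad       665      85    m4
1      sgd       120       3    m4
2  adagrad       681      72    m5
3      sgd       604      67    m3
drop duplicate opt (keep=first):
       opt  params_m  epochs model
0  adagrad       665      85    m4
1      sgd       120       3    m4
add column params_m_minus_epochs = t['params_m'] - t['epochs']:
       opt  params_m  epochs model  params_m_minus_epochs
0  adagrad       665      85    m4                    580
1      sgd       120       3    m4                    117

348.5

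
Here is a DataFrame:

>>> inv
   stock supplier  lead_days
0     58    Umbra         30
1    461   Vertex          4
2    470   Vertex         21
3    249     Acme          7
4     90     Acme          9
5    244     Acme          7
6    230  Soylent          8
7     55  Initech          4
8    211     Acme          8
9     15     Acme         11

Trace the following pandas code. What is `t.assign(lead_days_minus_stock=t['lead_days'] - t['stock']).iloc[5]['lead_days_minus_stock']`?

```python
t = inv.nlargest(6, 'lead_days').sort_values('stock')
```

-449

take 6 rows with largest lead_days:
   stock supplier  lead_days
0     58    Umbra         30
2    470   Vertex         21
9     15     Acme         11
4     90     Acme          9
6    230  Soylent          8
8    211     Acme          8
sort by stock:
   stock supplier  lead_days
9     15     Acme         11
0     58    Umbra         30
4     90     Acme          9
8    211     Acme          8
6    230  Soylent          8
2    470   Vertex         21
add column lead_days_minus_stock = t['lead_days'] - t['stock']:
   stock supplier  lead_days  lead_days_minus_stock
9     15     Acme         11                     -4
0     58    Umbra         30                    -28
4     90     Acme          9                    -81
8    211     Acme          8                   -203
6    230  Soylent          8                   -222
2    470   Vertex         21                   -449
So iloc[5]['lead_days_minus_stock'] = -449.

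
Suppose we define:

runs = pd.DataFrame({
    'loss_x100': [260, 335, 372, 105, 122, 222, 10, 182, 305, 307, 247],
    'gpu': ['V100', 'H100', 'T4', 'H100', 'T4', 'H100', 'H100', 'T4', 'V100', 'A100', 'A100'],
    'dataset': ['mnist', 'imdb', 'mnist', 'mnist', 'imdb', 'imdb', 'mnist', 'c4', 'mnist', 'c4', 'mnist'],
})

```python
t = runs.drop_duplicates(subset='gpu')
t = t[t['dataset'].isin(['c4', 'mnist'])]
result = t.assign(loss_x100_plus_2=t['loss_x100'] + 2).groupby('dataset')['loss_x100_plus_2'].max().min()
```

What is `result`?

drop duplicate gpu (keep=first):
   loss_x100   gpu dataset
0        260  V100   mnist
1        335  H100    imdb
2        372    T4   mnist
9        307  A100      c4
filter rows where dataset in ['c4', 'mnist']:
   loss_x100   gpu dataset
0        260  V100   mnist
2        372    T4   mnist
9        307  A100      c4
add column loss_x100_plus_2 = t['loss_x100'] + 2:
   loss_x100   gpu dataset  loss_x100_plus_2
0        260  V100   mnist               262
2        372    T4   mnist               374
9        307  A100      c4               309
group by dataset, max of loss_x100_plus_2:
dataset
c4       309
mnist    374
Name: loss_x100_plus_2, dtype: int64
Hence 309.

309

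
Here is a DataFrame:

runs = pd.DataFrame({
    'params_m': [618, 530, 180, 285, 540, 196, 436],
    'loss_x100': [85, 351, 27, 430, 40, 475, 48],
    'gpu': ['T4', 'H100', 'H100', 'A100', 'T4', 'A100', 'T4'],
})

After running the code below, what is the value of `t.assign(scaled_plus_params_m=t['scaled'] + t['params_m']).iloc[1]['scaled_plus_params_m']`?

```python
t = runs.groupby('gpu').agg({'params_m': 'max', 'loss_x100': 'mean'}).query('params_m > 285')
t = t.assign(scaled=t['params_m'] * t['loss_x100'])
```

group by gpu: max(params_m), mean(loss_x100):
      params_m   loss_x100
gpu                       
A100       285  452.500000
H100       530  189.000000
T4         618   57.666667
filter rows where params_m > 285:
      params_m   loss_x100
gpu                       
H100       530  189.000000
T4         618   57.666667
add column scaled = t['params_m'] * t['loss_x100']:
      params_m   loss_x100    scaled
gpu                                 
H100       530  189.000000  100170.0
T4         618   57.666667   35638.0
add column scaled_plus_params_m = t['scaled'] + t['params_m']:
      params_m   loss_x100    scaled  scaled_plus_params_m
gpu                                                       
H100       530  189.000000  100170.0              100700.0
T4         618   57.666667   35638.0               36256.0
Then the value at position 1, column 'scaled_plus_params_m': 36256.0

36256.0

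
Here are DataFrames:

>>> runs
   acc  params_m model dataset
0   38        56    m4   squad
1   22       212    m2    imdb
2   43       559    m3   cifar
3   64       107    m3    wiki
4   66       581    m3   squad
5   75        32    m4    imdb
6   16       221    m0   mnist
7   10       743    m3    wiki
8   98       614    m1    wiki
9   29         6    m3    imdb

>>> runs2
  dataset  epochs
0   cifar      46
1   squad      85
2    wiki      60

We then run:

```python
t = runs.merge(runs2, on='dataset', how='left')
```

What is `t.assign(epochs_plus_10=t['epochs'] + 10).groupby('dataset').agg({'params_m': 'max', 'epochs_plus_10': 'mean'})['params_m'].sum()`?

2316

merge on 'dataset' (how='left') → 10 rows:
   acc  params_m model dataset  epochs
0   38        56    m4   squad    85.0
1   22       212    m2    imdb     NaN
2   43       559    m3   cifar    46.0
3   64       107    m3    wiki    60.0
4   66       581    m3   squad    85.0
5   75        32    m4    imdb     NaN
6   16       221    m0   mnist     NaN
7   10       743    m3    wiki    60.0
8   98       614    m1    wiki    60.0
9   29         6    m3    imdb     NaN
add column epochs_plus_10 = t['epochs'] + 10:
   acc  params_m model dataset  epochs  epochs_plus_10
0   38        56    m4   squad    85.0            95.0
1   22       212    m2    imdb     NaN             NaN
2   43       559    m3   cifar    46.0            56.0
3   64       107    m3    wiki    60.0            70.0
4   66       581    m3   squad    85.0            95.0
5   75        32    m4    imdb     NaN             NaN
6   16       221    m0   mnist     NaN             NaN
7   10       743    m3    wiki    60.0            70.0
8   98       614    m1    wiki    60.0            70.0
9   29         6    m3    imdb     NaN             NaN
group by dataset: max(params_m), mean(epochs_plus_10):
         params_m  epochs_plus_10
dataset                          
cifar         559            56.0
imdb          212             NaN
mnist         221             NaN
squad         581            95.0
wiki          743            70.0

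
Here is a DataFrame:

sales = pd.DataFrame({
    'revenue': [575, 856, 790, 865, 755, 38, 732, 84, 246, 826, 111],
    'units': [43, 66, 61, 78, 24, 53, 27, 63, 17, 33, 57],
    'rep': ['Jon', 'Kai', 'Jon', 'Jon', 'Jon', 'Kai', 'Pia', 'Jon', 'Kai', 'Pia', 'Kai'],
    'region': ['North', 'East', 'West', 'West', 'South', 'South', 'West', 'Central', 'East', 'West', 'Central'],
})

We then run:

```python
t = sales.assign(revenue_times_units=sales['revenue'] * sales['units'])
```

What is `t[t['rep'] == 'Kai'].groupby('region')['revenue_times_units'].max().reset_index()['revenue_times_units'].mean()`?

21612.3333333

add column revenue_times_units = sales['revenue'] * sales['units']:
    revenue  units  rep   region  revenue_times_units
0       575     43  Jon    North                24725
1       856     66  Kai     East                56496
2       790     61  Jon     West                48190
3       865     78  Jon     West                67470
4       755     24  Jon    South                18120
5        38     53  Kai    South                 2014
6       732     27  Pia     West                19764
7        84     63  Jon  Central                 5292
8       246     17  Kai     East                 4182
9       826     33  Pia     West                27258
10      111     57  Kai  Central                 6327
filter rows where rep == 'Kai':
    revenue  units  rep   region  revenue_times_units
1       856     66  Kai     East                56496
5        38     53  Kai    South                 2014
8       246     17  Kai     East                 4182
10      111     57  Kai  Central                 6327
group by region, max of revenue_times_units:
region
Central     6327
East       56496
South       2014
Name: revenue_times_units, dtype: int64
reset_index():
    region  revenue_times_units
0  Central                 6327
1     East                56496
2    South                 2014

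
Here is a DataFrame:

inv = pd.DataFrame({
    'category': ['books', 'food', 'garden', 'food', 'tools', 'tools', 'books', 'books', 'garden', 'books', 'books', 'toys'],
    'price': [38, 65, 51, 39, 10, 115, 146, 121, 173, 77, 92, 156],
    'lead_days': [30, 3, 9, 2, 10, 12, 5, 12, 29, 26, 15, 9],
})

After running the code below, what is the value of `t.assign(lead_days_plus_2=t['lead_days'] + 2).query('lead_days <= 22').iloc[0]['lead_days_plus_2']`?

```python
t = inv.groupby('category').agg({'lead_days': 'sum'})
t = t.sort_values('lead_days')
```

7

group by category, sum of lead_days:
          lead_days
category           
books            88
food              5
garden           38
tools            22
toys              9
sort by lead_days:
          lead_days
category           
food              5
toys              9
tools            22
garden           38
books            88
add column lead_days_plus_2 = t['lead_days'] + 2:
          lead_days  lead_days_plus_2
category                             
food              5                 7
toys              9                11
tools            22                24
garden           38                40
books            88                90
filter rows where lead_days <= 22:
          lead_days  lead_days_plus_2
category                             
food              5                 7
toys              9                11
tools            22                24
Then the value at position 0, column 'lead_days_plus_2': 7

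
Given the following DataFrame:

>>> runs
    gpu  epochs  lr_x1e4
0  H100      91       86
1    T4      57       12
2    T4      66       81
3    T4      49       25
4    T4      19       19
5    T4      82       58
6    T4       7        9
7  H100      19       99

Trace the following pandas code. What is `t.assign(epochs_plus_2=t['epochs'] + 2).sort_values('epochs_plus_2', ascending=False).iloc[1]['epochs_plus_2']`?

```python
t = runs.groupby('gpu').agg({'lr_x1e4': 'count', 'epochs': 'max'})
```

group by gpu: count(lr_x1e4), max(epochs):
      lr_x1e4  epochs
gpu                  
H100        2      91
T4          6      82
add column epochs_plus_2 = t['epochs'] + 2:
      lr_x1e4  epochs  epochs_plus_2
gpu                                 
H100        2      91             93
T4          6      82             84
sort by epochs_plus_2 descending:
      lr_x1e4  epochs  epochs_plus_2
gpu                                 
H100        2      91             93
T4          6      82             84
The value at position 1, column 'epochs_plus_2' is 84.

84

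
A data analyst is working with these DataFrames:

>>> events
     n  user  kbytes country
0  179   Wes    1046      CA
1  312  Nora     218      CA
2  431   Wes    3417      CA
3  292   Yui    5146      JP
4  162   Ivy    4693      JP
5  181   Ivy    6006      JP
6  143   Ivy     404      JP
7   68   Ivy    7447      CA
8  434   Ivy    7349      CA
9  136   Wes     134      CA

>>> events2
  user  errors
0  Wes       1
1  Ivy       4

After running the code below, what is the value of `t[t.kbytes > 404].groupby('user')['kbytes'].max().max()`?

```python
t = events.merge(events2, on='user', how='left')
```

7447

merge on 'user' (how='left') → 10 rows:
     n  user  kbytes country  errors
0  179   Wes    1046      CA     1.0
1  312  Nora     218      CA     NaN
2  431   Wes    3417      CA     1.0
3  292   Yui    5146      JP     NaN
4  162   Ivy    4693      JP     4.0
5  181   Ivy    6006      JP     4.0
6  143   Ivy     404      JP     4.0
7   68   Ivy    7447      CA     4.0
8  434   Ivy    7349      CA     4.0
9  136   Wes     134      CA     1.0
filter rows where kbytes > 404:
     n user  kbytes country  errors
0  179  Wes    1046      CA     1.0
2  431  Wes    3417      CA     1.0
3  292  Yui    5146      JP     NaN
4  162  Ivy    4693      JP     4.0
5  181  Ivy    6006      JP     4.0
7   68  Ivy    7447      CA     4.0
8  434  Ivy    7349      CA     4.0
group by user, max of kbytes:
user
Ivy    7447
Wes    3417
Yui    5146
Name: kbytes, dtype: int64
max of the resulting series → 7447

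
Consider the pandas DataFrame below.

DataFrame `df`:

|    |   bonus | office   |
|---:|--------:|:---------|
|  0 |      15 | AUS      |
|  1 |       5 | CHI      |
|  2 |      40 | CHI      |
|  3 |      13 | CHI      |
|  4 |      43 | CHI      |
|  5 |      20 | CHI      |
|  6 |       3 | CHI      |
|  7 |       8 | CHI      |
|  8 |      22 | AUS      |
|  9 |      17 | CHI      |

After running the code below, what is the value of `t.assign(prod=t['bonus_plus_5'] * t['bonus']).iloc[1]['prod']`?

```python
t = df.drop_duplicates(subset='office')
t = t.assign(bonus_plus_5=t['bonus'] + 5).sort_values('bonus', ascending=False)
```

drop duplicate office (keep=first):
   bonus office
0     15    AUS
1      5    CHI
add column bonus_plus_5 = t['bonus'] + 5:
   bonus office  bonus_plus_5
0     15    AUS            20
1      5    CHI            10
sort by bonus descending:
   bonus office  bonus_plus_5
0     15    AUS            20
1      5    CHI            10
add column prod = t['bonus_plus_5'] * t['bonus']:
   bonus office  bonus_plus_5  prod
0     15    AUS            20   300
1      5    CHI            10    50
Finally, value at position 1, column 'prod' = 50.

50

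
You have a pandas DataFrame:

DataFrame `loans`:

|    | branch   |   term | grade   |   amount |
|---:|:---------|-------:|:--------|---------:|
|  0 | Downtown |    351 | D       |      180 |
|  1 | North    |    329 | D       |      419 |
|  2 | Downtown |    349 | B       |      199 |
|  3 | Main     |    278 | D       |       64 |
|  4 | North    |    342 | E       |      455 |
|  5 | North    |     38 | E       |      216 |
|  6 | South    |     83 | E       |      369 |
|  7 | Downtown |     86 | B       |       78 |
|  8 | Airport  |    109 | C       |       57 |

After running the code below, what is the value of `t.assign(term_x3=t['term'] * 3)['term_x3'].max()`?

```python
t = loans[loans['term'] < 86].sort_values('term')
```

filter rows where term < 86:
  branch  term grade  amount
5  North    38     E     216
6  South    83     E     369
sort by term:
  branch  term grade  amount
5  North    38     E     216
6  South    83     E     369
add column term_x3 = t['term'] * 3:
  branch  term grade  amount  term_x3
5  North    38     E     216      114
6  South    83     E     369      249
Taking the max of column 'term_x3' gives 249.

249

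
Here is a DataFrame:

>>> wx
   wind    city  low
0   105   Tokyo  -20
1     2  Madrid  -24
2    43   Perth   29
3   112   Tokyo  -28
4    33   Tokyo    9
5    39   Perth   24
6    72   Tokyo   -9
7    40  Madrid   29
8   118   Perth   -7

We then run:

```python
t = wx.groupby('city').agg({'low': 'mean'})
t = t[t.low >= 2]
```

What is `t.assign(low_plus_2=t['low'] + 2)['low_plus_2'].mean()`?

10.9166666667

group by city, mean of low:
              low
city             
Madrid   2.500000
Perth   15.333333
Tokyo  -12.000000
filter rows where low >= 2:
              low
city             
Madrid   2.500000
Perth   15.333333
add column low_plus_2 = t['low'] + 2:
              low  low_plus_2
city                         
Madrid   2.500000    4.500000
Perth   15.333333   17.333333
Taking the mean of column 'low_plus_2' gives 10.9166666667.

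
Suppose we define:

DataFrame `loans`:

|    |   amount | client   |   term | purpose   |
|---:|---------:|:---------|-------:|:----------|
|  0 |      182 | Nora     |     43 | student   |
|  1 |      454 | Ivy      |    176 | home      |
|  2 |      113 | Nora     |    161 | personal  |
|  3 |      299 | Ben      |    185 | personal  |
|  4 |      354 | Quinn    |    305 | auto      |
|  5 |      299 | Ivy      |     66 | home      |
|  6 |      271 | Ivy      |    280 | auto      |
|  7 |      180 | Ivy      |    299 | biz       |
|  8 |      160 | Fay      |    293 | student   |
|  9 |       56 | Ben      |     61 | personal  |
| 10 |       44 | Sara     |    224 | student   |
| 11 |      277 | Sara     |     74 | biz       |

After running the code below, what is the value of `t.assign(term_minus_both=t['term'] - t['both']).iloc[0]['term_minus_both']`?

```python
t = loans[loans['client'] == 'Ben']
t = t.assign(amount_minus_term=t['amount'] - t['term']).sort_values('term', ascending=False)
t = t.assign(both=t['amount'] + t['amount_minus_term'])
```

-228

filter rows where client == 'Ben':
   amount client  term   purpose
3     299    Ben   185  personal
9      56    Ben    61  personal
add column amount_minus_term = t['amount'] - t['term']:
   amount client  term   purpose  amount_minus_term
3     299    Ben   185  personal                114
9      56    Ben    61  personal                 -5
sort by term descending:
   amount client  term   purpose  amount_minus_term
3     299    Ben   185  personal                114
9      56    Ben    61  personal                 -5
add column both = t['amount'] + t['amount_minus_term']:
   amount client  term   purpose  amount_minus_term  both
3     299    Ben   185  personal                114   413
9      56    Ben    61  personal                 -5    51
add column term_minus_both = t['term'] - t['both']:
   amount client  term   purpose  amount_minus_term  both  term_minus_both
3     299    Ben   185  personal                114   413             -228
9      56    Ben    61  personal                 -5    51               10
The value at position 0, column 'term_minus_both' is -228.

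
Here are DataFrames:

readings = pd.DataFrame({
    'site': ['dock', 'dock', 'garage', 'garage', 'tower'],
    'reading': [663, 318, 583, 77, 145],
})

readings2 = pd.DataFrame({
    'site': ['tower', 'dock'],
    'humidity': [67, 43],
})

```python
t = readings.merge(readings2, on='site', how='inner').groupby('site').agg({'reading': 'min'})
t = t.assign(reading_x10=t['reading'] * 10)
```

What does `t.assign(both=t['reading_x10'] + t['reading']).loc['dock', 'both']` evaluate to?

3498

merge on 'site' (how='inner') → 3 rows:
    site  reading  humidity
0   dock      663        43
1   dock      318        43
2  tower      145        67
group by site, min of reading:
       reading
site          
dock       318
tower      145
add column reading_x10 = t['reading'] * 10:
       reading  reading_x10
site                       
dock       318         3180
tower      145         1450
add column both = t['reading_x10'] + t['reading']:
       reading  reading_x10  both
site                             
dock       318         3180  3498
tower      145         1450  1595
Taking the value at row 'dock', column 'both' gives 3498.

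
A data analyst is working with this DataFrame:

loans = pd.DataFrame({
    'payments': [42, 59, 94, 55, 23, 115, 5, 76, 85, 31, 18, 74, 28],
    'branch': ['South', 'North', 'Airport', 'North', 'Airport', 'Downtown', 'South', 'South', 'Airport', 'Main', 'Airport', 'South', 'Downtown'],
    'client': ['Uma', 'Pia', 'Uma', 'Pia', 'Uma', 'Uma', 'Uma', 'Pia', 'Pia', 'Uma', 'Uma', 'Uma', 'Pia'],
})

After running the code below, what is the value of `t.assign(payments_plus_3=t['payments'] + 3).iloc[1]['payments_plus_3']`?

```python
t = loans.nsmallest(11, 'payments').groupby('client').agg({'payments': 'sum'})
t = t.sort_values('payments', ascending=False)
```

take 11 rows with smallest payments:
    payments    branch client
6          5     South    Uma
10        18   Airport    Uma
4         23   Airport    Uma
12        28  Downtown    Pia
9         31      Main    Uma
0         42     South    Uma
3         55     North    Pia
1         59     North    Pia
11        74     South    Uma
7         76     South    Pia
8         85   Airport    Pia
group by client, sum of payments:
        payments
client          
Pia          303
Uma          193
sort by payments descending:
        payments
client          
Pia          303
Uma          193
add column payments_plus_3 = t['payments'] + 3:
        payments  payments_plus_3
client                           
Pia          303              306
Uma          193              196
Hence 196.

196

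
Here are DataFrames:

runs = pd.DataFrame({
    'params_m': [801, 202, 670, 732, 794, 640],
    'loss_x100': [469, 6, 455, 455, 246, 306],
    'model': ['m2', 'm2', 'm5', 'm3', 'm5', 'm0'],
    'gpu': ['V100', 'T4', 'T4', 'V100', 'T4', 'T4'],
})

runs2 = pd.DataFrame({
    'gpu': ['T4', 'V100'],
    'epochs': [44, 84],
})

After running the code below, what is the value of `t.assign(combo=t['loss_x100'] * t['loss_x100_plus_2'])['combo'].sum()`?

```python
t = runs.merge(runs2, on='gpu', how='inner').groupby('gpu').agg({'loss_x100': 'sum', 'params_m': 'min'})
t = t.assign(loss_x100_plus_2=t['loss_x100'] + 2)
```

merge on 'gpu' (how='inner') → 6 rows:
   params_m  loss_x100 model   gpu  epochs
0       801        469    m2  V100      84
1       202          6    m2    T4      44
2       670        455    m5    T4      44
3       732        455    m3  V100      84
4       794        246    m5    T4      44
5       640        306    m0    T4      44
group by gpu: sum(loss_x100), min(params_m):
      loss_x100  params_m
gpu                      
T4         1013       202
V100        924       732
add column loss_x100_plus_2 = t['loss_x100'] + 2:
      loss_x100  params_m  loss_x100_plus_2
gpu                                        
T4         1013       202              1015
V100        924       732               926
add column combo = t['loss_x100'] * t['loss_x100_plus_2']:
      loss_x100  params_m  loss_x100_plus_2    combo
gpu                                                 
T4         1013       202              1015  1028195
V100        924       732               926   855624
Finally, sum of column 'combo' = 1883819.

1883819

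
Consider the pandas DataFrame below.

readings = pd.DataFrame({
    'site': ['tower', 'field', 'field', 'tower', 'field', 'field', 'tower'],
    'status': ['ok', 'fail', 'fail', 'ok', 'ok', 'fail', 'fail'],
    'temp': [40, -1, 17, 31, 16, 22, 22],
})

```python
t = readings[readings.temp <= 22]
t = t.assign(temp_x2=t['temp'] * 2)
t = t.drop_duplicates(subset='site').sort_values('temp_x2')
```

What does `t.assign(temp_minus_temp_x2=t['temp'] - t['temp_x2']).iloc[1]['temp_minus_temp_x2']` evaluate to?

-22

filter rows where temp <= 22:
    site status  temp
1  field   fail    -1
2  field   fail    17
4  field     ok    16
5  field   fail    22
6  tower   fail    22
add column temp_x2 = t['temp'] * 2:
    site status  temp  temp_x2
1  field   fail    -1       -2
2  field   fail    17       34
4  field     ok    16       32
5  field   fail    22       44
6  tower   fail    22       44
drop duplicate site (keep=first):
    site status  temp  temp_x2
1  field   fail    -1       -2
6  tower   fail    22       44
sort by temp_x2:
    site status  temp  temp_x2
1  field   fail    -1       -2
6  tower   fail    22       44
add column temp_minus_temp_x2 = t['temp'] - t['temp_x2']:
    site status  temp  temp_x2  temp_minus_temp_x2
1  field   fail    -1       -2                   1
6  tower   fail    22       44                 -22
So iloc[1]['temp_minus_temp_x2'] = -22.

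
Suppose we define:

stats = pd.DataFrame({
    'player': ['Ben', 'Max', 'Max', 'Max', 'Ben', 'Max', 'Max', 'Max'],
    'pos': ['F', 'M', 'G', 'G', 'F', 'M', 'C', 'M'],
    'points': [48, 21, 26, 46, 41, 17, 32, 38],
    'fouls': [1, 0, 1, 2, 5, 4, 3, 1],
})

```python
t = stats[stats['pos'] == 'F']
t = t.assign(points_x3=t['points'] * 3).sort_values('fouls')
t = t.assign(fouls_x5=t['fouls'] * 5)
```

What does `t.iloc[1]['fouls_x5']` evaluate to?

filter rows where pos == 'F':
  player pos  points  fouls
0    Ben   F      48      1
4    Ben   F      41      5
add column points_x3 = t['points'] * 3:
  player pos  points  fouls  points_x3
0    Ben   F      48      1        144
4    Ben   F      41      5        123
sort by fouls:
  player pos  points  fouls  points_x3
0    Ben   F      48      1        144
4    Ben   F      41      5        123
add column fouls_x5 = t['fouls'] * 5:
  player pos  points  fouls  points_x3  fouls_x5
0    Ben   F      48      1        144         5
4    Ben   F      41      5        123        25

25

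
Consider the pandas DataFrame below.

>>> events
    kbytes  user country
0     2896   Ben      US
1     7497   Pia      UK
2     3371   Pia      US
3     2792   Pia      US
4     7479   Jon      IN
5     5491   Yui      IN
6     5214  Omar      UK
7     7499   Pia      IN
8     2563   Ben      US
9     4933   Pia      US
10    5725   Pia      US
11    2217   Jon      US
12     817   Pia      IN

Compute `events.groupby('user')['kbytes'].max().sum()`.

group by user, max of kbytes:
user
Ben     2896
Jon     7479
Omar    5214
Pia     7499
Yui     5491
Name: kbytes, dtype: int64
sum of the resulting series → 28579

28579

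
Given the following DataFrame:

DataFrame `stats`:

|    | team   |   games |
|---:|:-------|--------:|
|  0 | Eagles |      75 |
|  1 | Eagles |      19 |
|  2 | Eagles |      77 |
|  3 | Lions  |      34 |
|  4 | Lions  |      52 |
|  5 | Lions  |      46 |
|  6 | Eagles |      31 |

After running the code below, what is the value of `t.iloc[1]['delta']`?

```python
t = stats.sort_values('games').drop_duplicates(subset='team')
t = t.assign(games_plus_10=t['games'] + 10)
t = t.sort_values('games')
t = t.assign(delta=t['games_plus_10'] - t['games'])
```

10

sort by games:
     team  games
1  Eagles     19
6  Eagles     31
3   Lions     34
5   Lions     46
4   Lions     52
0  Eagles     75
2  Eagles     77
drop duplicate team (keep=first):
     team  games
1  Eagles     19
3   Lions     34
add column games_plus_10 = t['games'] + 10:
     team  games  games_plus_10
1  Eagles     19             29
3   Lions     34             44
sort by games:
     team  games  games_plus_10
1  Eagles     19             29
3   Lions     34             44
add column delta = t['games_plus_10'] - t['games']:
     team  games  games_plus_10  delta
1  Eagles     19             29     10
3   Lions     34             44     10
Hence 10.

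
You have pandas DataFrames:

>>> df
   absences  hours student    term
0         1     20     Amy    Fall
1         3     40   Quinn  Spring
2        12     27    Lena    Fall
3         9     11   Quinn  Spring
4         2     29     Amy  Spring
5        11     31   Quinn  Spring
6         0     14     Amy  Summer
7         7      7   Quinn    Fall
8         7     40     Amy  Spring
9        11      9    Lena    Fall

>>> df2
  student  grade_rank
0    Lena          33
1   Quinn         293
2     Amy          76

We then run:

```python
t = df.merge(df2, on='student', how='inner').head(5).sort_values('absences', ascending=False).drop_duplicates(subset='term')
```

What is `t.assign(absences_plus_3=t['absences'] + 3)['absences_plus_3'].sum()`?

merge on 'student' (how='inner') → 10 rows:
   absences  hours student    term  grade_rank
0         1     20     Amy    Fall          76
1         3     40   Quinn  Spring         293
2        12     27    Lena    Fall          33
3         9     11   Quinn  Spring         293
4         2     29     Amy  Spring          76
5        11     31   Quinn  Spring         293
6         0     14     Amy  Summer          76
7         7      7   Quinn    Fall         293
8         7     40     Amy  Spring          76
9        11      9    Lena    Fall          33
take first 5 rows:
   absences  hours student    term  grade_rank
0         1     20     Amy    Fall          76
1         3     40   Quinn  Spring         293
2        12     27    Lena    Fall          33
3         9     11   Quinn  Spring         293
4         2     29     Amy  Spring          76
sort by absences descending:
   absences  hours student    term  grade_rank
2        12     27    Lena    Fall          33
3         9     11   Quinn  Spring         293
1         3     40   Quinn  Spring         293
4         2     29     Amy  Spring          76
0         1     20     Amy    Fall          76
drop duplicate term (keep=first):
   absences  hours student    term  grade_rank
2        12     27    Lena    Fall          33
3         9     11   Quinn  Spring         293
add column absences_plus_3 = t['absences'] + 3:
   absences  hours student    term  grade_rank  absences_plus_3
2        12     27    Lena    Fall          33               15
3         9     11   Quinn  Spring         293               12

27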